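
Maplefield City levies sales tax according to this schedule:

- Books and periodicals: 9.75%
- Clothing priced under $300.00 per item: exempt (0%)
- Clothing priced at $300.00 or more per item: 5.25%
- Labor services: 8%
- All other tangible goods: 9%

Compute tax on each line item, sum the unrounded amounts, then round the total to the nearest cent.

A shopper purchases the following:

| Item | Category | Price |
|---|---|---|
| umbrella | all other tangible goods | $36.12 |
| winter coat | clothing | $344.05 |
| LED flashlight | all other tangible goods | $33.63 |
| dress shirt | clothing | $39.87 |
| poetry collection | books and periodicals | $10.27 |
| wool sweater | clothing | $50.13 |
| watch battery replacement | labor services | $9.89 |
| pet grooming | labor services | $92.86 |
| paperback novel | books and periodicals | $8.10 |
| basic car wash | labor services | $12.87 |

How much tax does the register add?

Umbrella $36.12: all other tangible goods → 9% → $3.2508
Winter coat $344.05: clothing, $300.00 or more → 5.25% → $18.062625
LED flashlight $33.63: all other tangible goods → 9% → $3.0267
Dress shirt $39.87: clothing, under $300.00 → 0% → $0.00
Poetry collection $10.27: books and periodicals → 9.75% → $1.001325
Wool sweater $50.13: clothing, under $300.00 → 0% → $0.00
Watch battery replacement $9.89: labor services → 8% → $0.7912
Pet grooming $92.86: labor services → 8% → $7.4288
Paperback novel $8.10: books and periodicals → 9.75% → $0.78975
Basic car wash $12.87: labor services → 8% → $1.0296
Unrounded tax sum = $35.3808 → $35.38

$35.38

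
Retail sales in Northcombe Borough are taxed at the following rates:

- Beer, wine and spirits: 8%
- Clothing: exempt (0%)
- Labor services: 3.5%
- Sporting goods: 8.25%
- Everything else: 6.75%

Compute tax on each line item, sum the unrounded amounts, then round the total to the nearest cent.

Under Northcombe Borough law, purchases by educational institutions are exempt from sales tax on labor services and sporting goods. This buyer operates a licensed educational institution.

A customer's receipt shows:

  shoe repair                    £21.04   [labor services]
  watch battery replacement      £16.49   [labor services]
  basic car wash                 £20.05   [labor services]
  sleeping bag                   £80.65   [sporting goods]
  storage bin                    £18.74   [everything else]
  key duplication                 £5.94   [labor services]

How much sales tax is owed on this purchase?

£1.26

Shoe repair £21.04: labor services, buyer-exempt → 0% → £0.00
Watch battery replacement £16.49: labor services, buyer-exempt → 0% → £0.00
Basic car wash £20.05: labor services, buyer-exempt → 0% → £0.00
Sleeping bag £80.65: sporting goods, buyer-exempt → 0% → £0.00
Storage bin £18.74: everything else → 6.75% → £1.26495
Key duplication £5.94: labor services, buyer-exempt → 0% → £0.00
Unrounded tax sum = £1.26495 → £1.26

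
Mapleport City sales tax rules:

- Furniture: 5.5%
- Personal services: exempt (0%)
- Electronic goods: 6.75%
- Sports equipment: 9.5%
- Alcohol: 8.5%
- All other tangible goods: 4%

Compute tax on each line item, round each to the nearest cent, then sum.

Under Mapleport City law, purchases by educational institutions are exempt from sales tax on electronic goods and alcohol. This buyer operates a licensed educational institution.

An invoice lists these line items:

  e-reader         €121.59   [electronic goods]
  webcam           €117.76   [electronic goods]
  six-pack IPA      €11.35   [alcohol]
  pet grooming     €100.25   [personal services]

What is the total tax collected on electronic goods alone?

E-reader €121.59: electronic goods, buyer-exempt → 0% → €0.00
Webcam €117.76: electronic goods, buyer-exempt → 0% → €0.00
Tax on electronic goods = €0.00 + €0.00 = €0.00

€0.00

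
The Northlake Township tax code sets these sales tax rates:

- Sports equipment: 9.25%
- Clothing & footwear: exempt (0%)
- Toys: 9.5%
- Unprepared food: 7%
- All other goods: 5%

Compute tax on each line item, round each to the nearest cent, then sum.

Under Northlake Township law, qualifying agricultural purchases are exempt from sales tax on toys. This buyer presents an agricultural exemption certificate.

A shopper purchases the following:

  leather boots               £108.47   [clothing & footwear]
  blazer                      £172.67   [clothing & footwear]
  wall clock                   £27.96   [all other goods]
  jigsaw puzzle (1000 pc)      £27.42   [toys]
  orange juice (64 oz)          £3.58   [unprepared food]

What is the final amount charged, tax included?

£341.75

Leather boots £108.47: clothing & footwear → 0% → £0.00
Blazer £172.67: clothing & footwear → 0% → £0.00
Wall clock £27.96: all other goods → 5% → £1.40
Jigsaw puzzle (1000 pc) £27.42: toys, buyer-exempt → 0% → £0.00
Orange juice (64 oz) £3.58: unprepared food → 7% → £0.25
Subtotal = £340.10; tax = £1.65; total due = £341.75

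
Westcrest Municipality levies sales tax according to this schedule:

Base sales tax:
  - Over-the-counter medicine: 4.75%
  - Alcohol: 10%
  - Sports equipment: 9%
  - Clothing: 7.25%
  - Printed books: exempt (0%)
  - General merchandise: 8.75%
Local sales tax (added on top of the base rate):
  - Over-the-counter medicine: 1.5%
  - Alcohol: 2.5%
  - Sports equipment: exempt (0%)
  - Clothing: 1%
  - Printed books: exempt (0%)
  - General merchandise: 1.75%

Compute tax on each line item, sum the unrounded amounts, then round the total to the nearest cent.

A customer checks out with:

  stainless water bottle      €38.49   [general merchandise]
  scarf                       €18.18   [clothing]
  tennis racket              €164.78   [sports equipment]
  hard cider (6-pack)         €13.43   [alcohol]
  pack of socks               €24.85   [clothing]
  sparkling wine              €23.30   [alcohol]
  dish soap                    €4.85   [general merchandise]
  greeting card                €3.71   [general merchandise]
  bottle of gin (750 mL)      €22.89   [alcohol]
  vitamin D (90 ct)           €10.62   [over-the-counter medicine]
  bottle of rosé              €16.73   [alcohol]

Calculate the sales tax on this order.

€33.53

Stainless water bottle €38.49: general merchandise → 8.75% + 1.75% local = 10.5% → €4.04145
Scarf €18.18: clothing → 7.25% + 1% local = 8.25% → €1.49985
Tennis racket €164.78: sports equipment → 9% + 0% local = 9% → €14.8302
Hard cider (6-pack) €13.43: alcohol → 10% + 2.5% local = 12.5% → €1.67875
Pack of socks €24.85: clothing → 7.25% + 1% local = 8.25% → €2.050125
Sparkling wine €23.30: alcohol → 10% + 2.5% local = 12.5% → €2.9125
Dish soap €4.85: general merchandise → 8.75% + 1.75% local = 10.5% → €0.50925
Greeting card €3.71: general merchandise → 8.75% + 1.75% local = 10.5% → €0.38955
Bottle of gin (750 mL) €22.89: alcohol → 10% + 2.5% local = 12.5% → €2.86125
Vitamin D (90 ct) €10.62: over-the-counter medicine → 4.75% + 1.5% local = 6.25% → €0.66375
Bottle of rosé €16.73: alcohol → 10% + 2.5% local = 12.5% → €2.09125
Unrounded tax sum = €33.527925 → €33.53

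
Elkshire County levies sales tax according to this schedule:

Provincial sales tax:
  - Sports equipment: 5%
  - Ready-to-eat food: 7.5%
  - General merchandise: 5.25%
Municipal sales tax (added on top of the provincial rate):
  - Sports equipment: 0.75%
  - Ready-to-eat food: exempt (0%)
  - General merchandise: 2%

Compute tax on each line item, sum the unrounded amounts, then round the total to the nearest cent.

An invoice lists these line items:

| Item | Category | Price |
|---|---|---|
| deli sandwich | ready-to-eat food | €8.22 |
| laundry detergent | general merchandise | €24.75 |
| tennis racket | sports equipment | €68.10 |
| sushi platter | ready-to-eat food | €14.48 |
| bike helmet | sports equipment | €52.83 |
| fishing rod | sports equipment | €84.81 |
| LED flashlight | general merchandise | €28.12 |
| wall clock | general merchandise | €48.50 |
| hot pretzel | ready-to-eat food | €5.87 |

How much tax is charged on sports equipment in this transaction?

€11.83

Tennis racket €68.10: sports equipment → 5% + 0.75% municipal = 5.75% → €3.91575
Bike helmet €52.83: sports equipment → 5% + 0.75% municipal = 5.75% → €3.037725
Fishing rod €84.81: sports equipment → 5% + 0.75% municipal = 5.75% → €4.876575
Tax on sports equipment: unrounded sum = €11.83005 → €11.83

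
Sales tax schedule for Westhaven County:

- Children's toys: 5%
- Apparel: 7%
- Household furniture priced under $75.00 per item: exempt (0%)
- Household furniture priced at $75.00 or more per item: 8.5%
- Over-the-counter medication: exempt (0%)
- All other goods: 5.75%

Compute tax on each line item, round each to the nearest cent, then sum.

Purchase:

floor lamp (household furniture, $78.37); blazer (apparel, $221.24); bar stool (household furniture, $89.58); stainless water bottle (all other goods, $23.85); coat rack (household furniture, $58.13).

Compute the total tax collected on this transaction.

$31.13

Floor lamp $78.37: household furniture, $75.00 or more → 8.5% → $6.66
Blazer $221.24: apparel → 7% → $15.49
Bar stool $89.58: household furniture, $75.00 or more → 8.5% → $7.61
Stainless water bottle $23.85: all other goods → 5.75% → $1.37
Coat rack $58.13: household furniture, under $75.00 → 0% → $0.00
Total tax = $6.66 + $15.49 + $7.61 + $1.37 = $31.13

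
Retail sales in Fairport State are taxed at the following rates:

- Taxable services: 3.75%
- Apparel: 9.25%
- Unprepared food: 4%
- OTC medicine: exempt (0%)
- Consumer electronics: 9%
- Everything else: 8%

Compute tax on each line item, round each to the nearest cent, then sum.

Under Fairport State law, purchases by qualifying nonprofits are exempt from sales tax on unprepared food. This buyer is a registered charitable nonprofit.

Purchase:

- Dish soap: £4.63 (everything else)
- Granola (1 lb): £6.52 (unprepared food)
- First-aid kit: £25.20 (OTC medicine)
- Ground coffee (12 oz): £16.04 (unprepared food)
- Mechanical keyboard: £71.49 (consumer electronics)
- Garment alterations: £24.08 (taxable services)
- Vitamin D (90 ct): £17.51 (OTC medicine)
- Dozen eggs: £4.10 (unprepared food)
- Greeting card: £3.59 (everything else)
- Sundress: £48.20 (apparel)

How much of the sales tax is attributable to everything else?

£0.66

Dish soap £4.63: everything else → 8% → £0.37
Greeting card £3.59: everything else → 8% → £0.29
Tax on everything else = £0.37 + £0.29 = £0.66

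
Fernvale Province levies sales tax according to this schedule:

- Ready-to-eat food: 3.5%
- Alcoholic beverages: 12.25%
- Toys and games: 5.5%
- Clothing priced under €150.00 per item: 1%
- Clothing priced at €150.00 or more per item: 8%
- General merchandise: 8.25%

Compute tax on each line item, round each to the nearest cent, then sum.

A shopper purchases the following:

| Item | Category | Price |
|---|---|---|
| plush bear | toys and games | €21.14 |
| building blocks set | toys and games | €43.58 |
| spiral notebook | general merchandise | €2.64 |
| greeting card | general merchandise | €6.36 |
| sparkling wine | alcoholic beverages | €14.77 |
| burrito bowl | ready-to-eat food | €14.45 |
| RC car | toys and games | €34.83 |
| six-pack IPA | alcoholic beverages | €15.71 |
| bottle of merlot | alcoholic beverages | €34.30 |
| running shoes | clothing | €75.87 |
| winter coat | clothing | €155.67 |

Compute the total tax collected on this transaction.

€27.87

Plush bear €21.14: toys and games → 5.5% → €1.16
Building blocks set €43.58: toys and games → 5.5% → €2.40
Spiral notebook €2.64: general merchandise → 8.25% → €0.22
Greeting card €6.36: general merchandise → 8.25% → €0.52
Sparkling wine €14.77: alcoholic beverages → 12.25% → €1.81
Burrito bowl €14.45: ready-to-eat food → 3.5% → €0.51
RC car €34.83: toys and games → 5.5% → €1.92
Six-pack IPA €15.71: alcoholic beverages → 12.25% → €1.92
Bottle of merlot €34.30: alcoholic beverages → 12.25% → €4.20
Running shoes €75.87: clothing, under €150.00 → 1% → €0.76
Winter coat €155.67: clothing, €150.00 or more → 8% → €12.45
Total tax = €1.16 + €2.40 + €0.22 + €0.52 + €1.81 + €0.51 + €1.92 + €1.92 + €4.20 + €0.76 + €12.45 = €27.87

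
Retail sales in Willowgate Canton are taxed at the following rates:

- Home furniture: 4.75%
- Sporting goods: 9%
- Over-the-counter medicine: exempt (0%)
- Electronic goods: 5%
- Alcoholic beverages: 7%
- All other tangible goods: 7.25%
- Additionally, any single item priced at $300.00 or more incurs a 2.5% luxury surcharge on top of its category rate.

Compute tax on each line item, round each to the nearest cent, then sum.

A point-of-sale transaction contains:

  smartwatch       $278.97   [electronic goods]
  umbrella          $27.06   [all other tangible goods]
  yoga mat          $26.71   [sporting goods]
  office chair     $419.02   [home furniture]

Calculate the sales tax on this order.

$48.69

Smartwatch $278.97: electronic goods → 5% → $13.95
Umbrella $27.06: all other tangible goods → 7.25% → $1.96
Yoga mat $26.71: sporting goods → 9% → $2.40
Office chair $419.02: home furniture → 4.75% + 2.5% surcharge = 7.25% → $30.38
Total tax = $13.95 + $1.96 + $2.40 + $30.38 = $48.69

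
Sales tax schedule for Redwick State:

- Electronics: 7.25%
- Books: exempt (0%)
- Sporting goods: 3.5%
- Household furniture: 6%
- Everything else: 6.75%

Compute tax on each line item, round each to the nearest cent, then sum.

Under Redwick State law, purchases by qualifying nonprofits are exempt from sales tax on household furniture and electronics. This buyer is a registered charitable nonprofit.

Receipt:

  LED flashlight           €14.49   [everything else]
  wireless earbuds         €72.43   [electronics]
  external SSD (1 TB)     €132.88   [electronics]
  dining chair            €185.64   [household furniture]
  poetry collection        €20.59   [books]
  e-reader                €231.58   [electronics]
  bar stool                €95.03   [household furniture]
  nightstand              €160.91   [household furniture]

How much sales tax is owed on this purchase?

LED flashlight €14.49: everything else → 6.75% → €0.98
Wireless earbuds €72.43: electronics, buyer-exempt → 0% → €0.00
External SSD (1 TB) €132.88: electronics, buyer-exempt → 0% → €0.00
Dining chair €185.64: household furniture, buyer-exempt → 0% → €0.00
Poetry collection €20.59: books → 0% → €0.00
E-reader €231.58: electronics, buyer-exempt → 0% → €0.00
Bar stool €95.03: household furniture, buyer-exempt → 0% → €0.00
Nightstand €160.91: household furniture, buyer-exempt → 0% → €0.00
Total tax = €0.98

€0.98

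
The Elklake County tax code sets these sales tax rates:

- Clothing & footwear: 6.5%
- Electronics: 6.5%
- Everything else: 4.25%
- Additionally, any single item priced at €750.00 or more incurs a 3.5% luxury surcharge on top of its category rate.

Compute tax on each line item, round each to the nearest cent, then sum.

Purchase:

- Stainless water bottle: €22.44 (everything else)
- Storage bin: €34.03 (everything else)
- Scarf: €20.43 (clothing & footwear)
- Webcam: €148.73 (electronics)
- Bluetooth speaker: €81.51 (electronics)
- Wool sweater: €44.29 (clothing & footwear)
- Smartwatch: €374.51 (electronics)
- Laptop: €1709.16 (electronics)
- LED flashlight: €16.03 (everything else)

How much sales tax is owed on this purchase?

Stainless water bottle €22.44: everything else → 4.25% → €0.95
Storage bin €34.03: everything else → 4.25% → €1.45
Scarf €20.43: clothing & footwear → 6.5% → €1.33
Webcam €148.73: electronics → 6.5% → €9.67
Bluetooth speaker €81.51: electronics → 6.5% → €5.30
Wool sweater €44.29: clothing & footwear → 6.5% → €2.88
Smartwatch €374.51: electronics → 6.5% → €24.34
Laptop €1709.16: electronics → 6.5% + 3.5% surcharge = 10% → €170.92
LED flashlight €16.03: everything else → 4.25% → €0.68
Total tax = €0.95 + €1.45 + €1.33 + €9.67 + €5.30 + €2.88 + €24.34 + €170.92 + €0.68 = €217.52

€217.52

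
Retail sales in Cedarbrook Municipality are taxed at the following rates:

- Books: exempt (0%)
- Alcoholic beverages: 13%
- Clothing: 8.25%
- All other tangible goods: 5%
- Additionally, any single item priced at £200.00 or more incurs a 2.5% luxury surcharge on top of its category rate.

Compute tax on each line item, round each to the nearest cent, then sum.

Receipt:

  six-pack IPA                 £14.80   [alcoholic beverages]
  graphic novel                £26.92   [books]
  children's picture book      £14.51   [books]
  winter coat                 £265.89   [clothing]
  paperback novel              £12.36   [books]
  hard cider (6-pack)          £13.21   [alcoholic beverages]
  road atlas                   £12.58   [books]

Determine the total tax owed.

£32.22

Six-pack IPA £14.80: alcoholic beverages → 13% → £1.92
Graphic novel £26.92: books → 0% → £0.00
Children's picture book £14.51: books → 0% → £0.00
Winter coat £265.89: clothing → 8.25% + 2.5% surcharge = 10.75% → £28.58
Paperback novel £12.36: books → 0% → £0.00
Hard cider (6-pack) £13.21: alcoholic beverages → 13% → £1.72
Road atlas £12.58: books → 0% → £0.00
Total tax = £1.92 + £28.58 + £1.72 = £32.22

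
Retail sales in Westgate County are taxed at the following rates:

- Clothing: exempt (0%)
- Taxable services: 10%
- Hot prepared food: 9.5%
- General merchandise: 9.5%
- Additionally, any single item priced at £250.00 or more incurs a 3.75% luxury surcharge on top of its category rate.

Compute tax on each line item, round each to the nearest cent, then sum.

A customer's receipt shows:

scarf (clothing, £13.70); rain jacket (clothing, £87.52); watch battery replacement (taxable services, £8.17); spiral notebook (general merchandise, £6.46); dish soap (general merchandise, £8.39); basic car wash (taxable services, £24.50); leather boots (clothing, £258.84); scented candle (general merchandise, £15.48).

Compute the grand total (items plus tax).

£438.92

Scarf £13.70: clothing → 0% → £0.00
Rain jacket £87.52: clothing → 0% → £0.00
Watch battery replacement £8.17: taxable services → 10% → £0.82
Spiral notebook £6.46: general merchandise → 9.5% → £0.61
Dish soap £8.39: general merchandise → 9.5% → £0.80
Basic car wash £24.50: taxable services → 10% → £2.45
Leather boots £258.84: clothing → 0% + 3.75% surcharge = 3.75% → £9.71
Scented candle £15.48: general merchandise → 9.5% → £1.47
Subtotal = £423.06; tax = £15.86; total due = £438.92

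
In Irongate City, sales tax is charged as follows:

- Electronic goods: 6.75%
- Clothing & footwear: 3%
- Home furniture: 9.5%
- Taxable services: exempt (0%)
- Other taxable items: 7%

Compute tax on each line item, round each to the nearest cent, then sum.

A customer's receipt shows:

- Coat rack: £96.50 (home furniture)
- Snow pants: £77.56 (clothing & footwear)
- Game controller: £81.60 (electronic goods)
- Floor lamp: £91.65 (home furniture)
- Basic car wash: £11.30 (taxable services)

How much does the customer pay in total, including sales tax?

£384.33

Coat rack £96.50: home furniture → 9.5% → £9.17
Snow pants £77.56: clothing & footwear → 3% → £2.33
Game controller £81.60: electronic goods → 6.75% → £5.51
Floor lamp £91.65: home furniture → 9.5% → £8.71
Basic car wash £11.30: taxable services → 0% → £0.00
Subtotal = £358.61; tax = £25.72; total due = £384.33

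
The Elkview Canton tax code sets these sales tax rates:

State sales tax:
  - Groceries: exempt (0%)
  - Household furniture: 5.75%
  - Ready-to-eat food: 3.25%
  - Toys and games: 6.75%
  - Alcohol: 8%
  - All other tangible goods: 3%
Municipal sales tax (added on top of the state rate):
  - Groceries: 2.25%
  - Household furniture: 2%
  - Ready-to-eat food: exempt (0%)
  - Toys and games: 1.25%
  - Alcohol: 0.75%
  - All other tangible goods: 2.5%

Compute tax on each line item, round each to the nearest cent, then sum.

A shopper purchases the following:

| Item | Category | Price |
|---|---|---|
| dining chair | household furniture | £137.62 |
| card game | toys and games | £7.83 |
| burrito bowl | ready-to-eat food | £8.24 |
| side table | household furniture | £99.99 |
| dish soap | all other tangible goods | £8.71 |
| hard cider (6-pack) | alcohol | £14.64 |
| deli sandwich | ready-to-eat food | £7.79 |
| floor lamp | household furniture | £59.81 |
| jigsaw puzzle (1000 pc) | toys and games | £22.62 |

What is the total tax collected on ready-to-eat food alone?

£0.52

Burrito bowl £8.24: ready-to-eat food → 3.25% + 0% municipal = 3.25% → £0.27
Deli sandwich £7.79: ready-to-eat food → 3.25% + 0% municipal = 3.25% → £0.25
Tax on ready-to-eat food = £0.27 + £0.25 = £0.52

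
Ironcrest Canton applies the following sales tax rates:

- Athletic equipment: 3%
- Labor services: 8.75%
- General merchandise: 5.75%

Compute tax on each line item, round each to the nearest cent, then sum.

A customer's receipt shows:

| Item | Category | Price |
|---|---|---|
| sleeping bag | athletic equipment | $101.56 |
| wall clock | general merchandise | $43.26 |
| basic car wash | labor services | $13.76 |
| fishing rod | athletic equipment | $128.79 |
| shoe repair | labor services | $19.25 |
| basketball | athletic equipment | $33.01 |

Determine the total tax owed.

Sleeping bag $101.56: athletic equipment → 3% → $3.05
Wall clock $43.26: general merchandise → 5.75% → $2.49
Basic car wash $13.76: labor services → 8.75% → $1.20
Fishing rod $128.79: athletic equipment → 3% → $3.86
Shoe repair $19.25: labor services → 8.75% → $1.68
Basketball $33.01: athletic equipment → 3% → $0.99
Total tax = $3.05 + $2.49 + $1.20 + $3.86 + $1.68 + $0.99 = $13.27

$13.27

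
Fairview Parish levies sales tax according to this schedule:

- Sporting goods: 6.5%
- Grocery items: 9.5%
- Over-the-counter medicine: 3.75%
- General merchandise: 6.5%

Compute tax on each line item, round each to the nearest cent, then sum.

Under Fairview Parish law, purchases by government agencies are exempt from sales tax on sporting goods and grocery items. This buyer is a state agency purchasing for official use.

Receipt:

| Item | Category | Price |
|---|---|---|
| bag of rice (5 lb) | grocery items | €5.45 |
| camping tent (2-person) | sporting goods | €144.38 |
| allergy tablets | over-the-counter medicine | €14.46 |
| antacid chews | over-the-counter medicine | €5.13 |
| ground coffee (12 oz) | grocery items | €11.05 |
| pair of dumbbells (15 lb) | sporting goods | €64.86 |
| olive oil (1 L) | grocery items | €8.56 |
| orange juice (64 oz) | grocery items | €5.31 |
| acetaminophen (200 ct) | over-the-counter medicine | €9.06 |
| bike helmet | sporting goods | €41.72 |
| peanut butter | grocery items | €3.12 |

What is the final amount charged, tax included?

Bag of rice (5 lb) €5.45: grocery items, buyer-exempt → 0% → €0.00
Camping tent (2-person) €144.38: sporting goods, buyer-exempt → 0% → €0.00
Allergy tablets €14.46: over-the-counter medicine → 3.75% → €0.54
Antacid chews €5.13: over-the-counter medicine → 3.75% → €0.19
Ground coffee (12 oz) €11.05: grocery items, buyer-exempt → 0% → €0.00
Pair of dumbbells (15 lb) €64.86: sporting goods, buyer-exempt → 0% → €0.00
Olive oil (1 L) €8.56: grocery items, buyer-exempt → 0% → €0.00
Orange juice (64 oz) €5.31: grocery items, buyer-exempt → 0% → €0.00
Acetaminophen (200 ct) €9.06: over-the-counter medicine → 3.75% → €0.34
Bike helmet €41.72: sporting goods, buyer-exempt → 0% → €0.00
Peanut butter €3.12: grocery items, buyer-exempt → 0% → €0.00
Subtotal = €313.10; tax = €1.07; total due = €314.17

€314.17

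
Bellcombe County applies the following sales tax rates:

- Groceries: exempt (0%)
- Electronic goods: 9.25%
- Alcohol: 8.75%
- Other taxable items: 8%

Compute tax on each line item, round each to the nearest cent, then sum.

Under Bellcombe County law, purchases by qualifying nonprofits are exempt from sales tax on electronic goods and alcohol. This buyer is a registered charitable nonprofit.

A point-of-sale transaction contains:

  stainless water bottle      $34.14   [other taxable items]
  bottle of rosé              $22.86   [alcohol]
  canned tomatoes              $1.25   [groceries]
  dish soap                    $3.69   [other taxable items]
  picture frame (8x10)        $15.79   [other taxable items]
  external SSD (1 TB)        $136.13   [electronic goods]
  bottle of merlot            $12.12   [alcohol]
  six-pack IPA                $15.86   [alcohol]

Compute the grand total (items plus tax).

$246.13

Stainless water bottle $34.14: other taxable items → 8% → $2.73
Bottle of rosé $22.86: alcohol, buyer-exempt → 0% → $0.00
Canned tomatoes $1.25: groceries → 0% → $0.00
Dish soap $3.69: other taxable items → 8% → $0.30
Picture frame (8x10) $15.79: other taxable items → 8% → $1.26
External SSD (1 TB) $136.13: electronic goods, buyer-exempt → 0% → $0.00
Bottle of merlot $12.12: alcohol, buyer-exempt → 0% → $0.00
Six-pack IPA $15.86: alcohol, buyer-exempt → 0% → $0.00
Subtotal = $241.84; tax = $4.29; total due = $246.13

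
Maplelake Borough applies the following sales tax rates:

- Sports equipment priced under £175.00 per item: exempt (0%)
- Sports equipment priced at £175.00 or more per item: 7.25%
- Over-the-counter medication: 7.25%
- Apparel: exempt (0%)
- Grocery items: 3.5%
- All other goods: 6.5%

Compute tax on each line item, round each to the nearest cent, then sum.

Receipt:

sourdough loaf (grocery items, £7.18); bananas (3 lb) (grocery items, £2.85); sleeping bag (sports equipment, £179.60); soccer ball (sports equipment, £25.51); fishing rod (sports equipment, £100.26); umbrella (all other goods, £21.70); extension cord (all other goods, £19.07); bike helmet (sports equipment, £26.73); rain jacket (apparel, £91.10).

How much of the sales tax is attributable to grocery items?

£0.35

Sourdough loaf £7.18: grocery items → 3.5% → £0.25
Bananas (3 lb) £2.85: grocery items → 3.5% → £0.10
Tax on grocery items = £0.25 + £0.10 = £0.35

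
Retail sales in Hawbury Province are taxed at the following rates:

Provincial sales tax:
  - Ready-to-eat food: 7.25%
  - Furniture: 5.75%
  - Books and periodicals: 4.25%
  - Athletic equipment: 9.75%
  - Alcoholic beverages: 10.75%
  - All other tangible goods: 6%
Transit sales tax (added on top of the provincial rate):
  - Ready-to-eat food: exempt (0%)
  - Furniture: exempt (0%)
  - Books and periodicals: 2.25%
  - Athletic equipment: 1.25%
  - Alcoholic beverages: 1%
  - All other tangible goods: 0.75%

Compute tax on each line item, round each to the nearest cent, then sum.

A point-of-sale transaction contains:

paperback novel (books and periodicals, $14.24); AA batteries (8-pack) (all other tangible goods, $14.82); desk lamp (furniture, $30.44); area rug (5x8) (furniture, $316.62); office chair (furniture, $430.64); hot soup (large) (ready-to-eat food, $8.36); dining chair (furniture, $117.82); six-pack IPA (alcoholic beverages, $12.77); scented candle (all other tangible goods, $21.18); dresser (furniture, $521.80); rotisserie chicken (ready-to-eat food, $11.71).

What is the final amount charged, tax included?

Paperback novel $14.24: books and periodicals → 4.25% + 2.25% transit = 6.5% → $0.93
AA batteries (8-pack) $14.82: all other tangible goods → 6% + 0.75% transit = 6.75% → $1.00
Desk lamp $30.44: furniture → 5.75% + 0% transit = 5.75% → $1.75
Area rug (5x8) $316.62: furniture → 5.75% + 0% transit = 5.75% → $18.21
Office chair $430.64: furniture → 5.75% + 0% transit = 5.75% → $24.76
Hot soup (large) $8.36: ready-to-eat food → 7.25% + 0% transit = 7.25% → $0.61
Dining chair $117.82: furniture → 5.75% + 0% transit = 5.75% → $6.77
Six-pack IPA $12.77: alcoholic beverages → 10.75% + 1% transit = 11.75% → $1.50
Scented candle $21.18: all other tangible goods → 6% + 0.75% transit = 6.75% → $1.43
Dresser $521.80: furniture → 5.75% + 0% transit = 5.75% → $30.00
Rotisserie chicken $11.71: ready-to-eat food → 7.25% + 0% transit = 7.25% → $0.85
Subtotal = $1500.40; tax = $87.81; total due = $1588.21

$1588.21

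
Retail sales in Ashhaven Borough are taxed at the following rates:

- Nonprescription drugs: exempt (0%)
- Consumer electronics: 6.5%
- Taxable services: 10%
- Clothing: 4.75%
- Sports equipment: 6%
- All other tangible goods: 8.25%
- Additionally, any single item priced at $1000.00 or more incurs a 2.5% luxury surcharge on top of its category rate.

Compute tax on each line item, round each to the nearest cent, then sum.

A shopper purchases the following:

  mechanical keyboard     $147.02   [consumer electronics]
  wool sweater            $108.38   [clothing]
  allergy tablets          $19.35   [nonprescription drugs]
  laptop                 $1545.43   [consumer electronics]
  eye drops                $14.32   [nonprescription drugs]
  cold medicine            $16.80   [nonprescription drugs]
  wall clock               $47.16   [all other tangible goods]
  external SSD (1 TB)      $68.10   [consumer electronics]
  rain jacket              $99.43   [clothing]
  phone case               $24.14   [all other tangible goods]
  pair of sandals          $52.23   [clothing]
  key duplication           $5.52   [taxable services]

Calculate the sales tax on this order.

Mechanical keyboard $147.02: consumer electronics → 6.5% → $9.56
Wool sweater $108.38: clothing → 4.75% → $5.15
Allergy tablets $19.35: nonprescription drugs → 0% → $0.00
Laptop $1545.43: consumer electronics → 6.5% + 2.5% surcharge = 9% → $139.09
Eye drops $14.32: nonprescription drugs → 0% → $0.00
Cold medicine $16.80: nonprescription drugs → 0% → $0.00
Wall clock $47.16: all other tangible goods → 8.25% → $3.89
External SSD (1 TB) $68.10: consumer electronics → 6.5% → $4.43
Rain jacket $99.43: clothing → 4.75% → $4.72
Phone case $24.14: all other tangible goods → 8.25% → $1.99
Pair of sandals $52.23: clothing → 4.75% → $2.48
Key duplication $5.52: taxable services → 10% → $0.55
Total tax = $9.56 + $5.15 + $139.09 + $3.89 + $4.43 + $4.72 + $1.99 + $2.48 + $0.55 = $171.86

$171.86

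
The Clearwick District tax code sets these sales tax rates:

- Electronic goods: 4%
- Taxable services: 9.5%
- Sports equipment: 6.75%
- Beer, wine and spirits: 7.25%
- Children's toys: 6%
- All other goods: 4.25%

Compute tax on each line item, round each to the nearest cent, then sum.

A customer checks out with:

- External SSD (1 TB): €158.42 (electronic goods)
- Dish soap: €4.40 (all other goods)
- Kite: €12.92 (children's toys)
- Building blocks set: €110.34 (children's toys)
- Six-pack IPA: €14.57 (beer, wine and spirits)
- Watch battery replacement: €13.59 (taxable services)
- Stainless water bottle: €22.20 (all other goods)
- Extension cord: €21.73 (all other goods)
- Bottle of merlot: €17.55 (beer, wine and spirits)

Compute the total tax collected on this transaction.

External SSD (1 TB) €158.42: electronic goods → 4% → €6.34
Dish soap €4.40: all other goods → 4.25% → €0.19
Kite €12.92: children's toys → 6% → €0.78
Building blocks set €110.34: children's toys → 6% → €6.62
Six-pack IPA €14.57: beer, wine and spirits → 7.25% → €1.06
Watch battery replacement €13.59: taxable services → 9.5% → €1.29
Stainless water bottle €22.20: all other goods → 4.25% → €0.94
Extension cord €21.73: all other goods → 4.25% → €0.92
Bottle of merlot €17.55: beer, wine and spirits → 7.25% → €1.27
Total tax = €6.34 + €0.19 + €0.78 + €6.62 + €1.06 + €1.29 + €0.94 + €0.92 + €1.27 = €19.41

€19.41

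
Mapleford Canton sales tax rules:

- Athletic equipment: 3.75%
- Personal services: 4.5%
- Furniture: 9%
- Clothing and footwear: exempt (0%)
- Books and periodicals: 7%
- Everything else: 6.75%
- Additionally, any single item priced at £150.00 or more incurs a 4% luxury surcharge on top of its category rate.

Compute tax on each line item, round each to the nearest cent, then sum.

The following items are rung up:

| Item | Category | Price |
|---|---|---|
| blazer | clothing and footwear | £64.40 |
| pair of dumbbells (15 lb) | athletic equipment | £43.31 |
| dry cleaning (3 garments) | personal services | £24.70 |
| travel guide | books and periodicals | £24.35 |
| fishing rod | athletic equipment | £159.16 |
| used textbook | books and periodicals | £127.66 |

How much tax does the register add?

Blazer £64.40: clothing and footwear → 0% → £0.00
Pair of dumbbells (15 lb) £43.31: athletic equipment → 3.75% → £1.62
Dry cleaning (3 garments) £24.70: personal services → 4.5% → £1.11
Travel guide £24.35: books and periodicals → 7% → £1.70
Fishing rod £159.16: athletic equipment → 3.75% + 4% surcharge = 7.75% → £12.33
Used textbook £127.66: books and periodicals → 7% → £8.94
Total tax = £1.62 + £1.11 + £1.70 + £12.33 + £8.94 = £25.70

£25.70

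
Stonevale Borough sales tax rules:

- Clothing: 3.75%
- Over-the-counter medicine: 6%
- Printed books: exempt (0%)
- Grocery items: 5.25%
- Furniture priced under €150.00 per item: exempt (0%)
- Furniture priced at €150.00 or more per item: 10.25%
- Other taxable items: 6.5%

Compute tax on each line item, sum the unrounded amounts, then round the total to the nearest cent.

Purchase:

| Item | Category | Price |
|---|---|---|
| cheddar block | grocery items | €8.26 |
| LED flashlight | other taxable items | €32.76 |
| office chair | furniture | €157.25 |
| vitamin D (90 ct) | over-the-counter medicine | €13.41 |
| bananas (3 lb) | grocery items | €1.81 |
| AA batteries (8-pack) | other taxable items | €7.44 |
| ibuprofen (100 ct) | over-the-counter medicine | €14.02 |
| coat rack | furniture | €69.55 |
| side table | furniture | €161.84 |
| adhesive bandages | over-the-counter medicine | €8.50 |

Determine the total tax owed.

€38.00

Cheddar block €8.26: grocery items → 5.25% → €0.43365
LED flashlight €32.76: other taxable items → 6.5% → €2.1294
Office chair €157.25: furniture, €150.00 or more → 10.25% → €16.118125
Vitamin D (90 ct) €13.41: over-the-counter medicine → 6% → €0.8046
Bananas (3 lb) €1.81: grocery items → 5.25% → €0.095025
AA batteries (8-pack) €7.44: other taxable items → 6.5% → €0.4836
Ibuprofen (100 ct) €14.02: over-the-counter medicine → 6% → €0.8412
Coat rack €69.55: furniture, under €150.00 → 0% → €0.00
Side table €161.84: furniture, €150.00 or more → 10.25% → €16.5886
Adhesive bandages €8.50: over-the-counter medicine → 6% → €0.51
Unrounded tax sum = €38.0042 → €38.00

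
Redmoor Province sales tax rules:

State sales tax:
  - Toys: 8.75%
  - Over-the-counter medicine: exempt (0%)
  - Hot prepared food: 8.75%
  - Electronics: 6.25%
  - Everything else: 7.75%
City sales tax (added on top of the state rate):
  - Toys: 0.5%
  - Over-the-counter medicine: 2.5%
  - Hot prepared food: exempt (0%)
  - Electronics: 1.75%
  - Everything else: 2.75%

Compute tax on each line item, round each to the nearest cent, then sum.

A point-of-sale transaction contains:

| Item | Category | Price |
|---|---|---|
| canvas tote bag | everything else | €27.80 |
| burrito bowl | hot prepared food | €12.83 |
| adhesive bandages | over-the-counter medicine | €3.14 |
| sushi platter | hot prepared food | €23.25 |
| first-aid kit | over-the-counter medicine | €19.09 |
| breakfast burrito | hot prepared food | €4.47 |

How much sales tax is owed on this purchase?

€7.02

Canvas tote bag €27.80: everything else → 7.75% + 2.75% city = 10.5% → €2.92
Burrito bowl €12.83: hot prepared food → 8.75% + 0% city = 8.75% → €1.12
Adhesive bandages €3.14: over-the-counter medicine → 0% + 2.5% city = 2.5% → €0.08
Sushi platter €23.25: hot prepared food → 8.75% + 0% city = 8.75% → €2.03
First-aid kit €19.09: over-the-counter medicine → 0% + 2.5% city = 2.5% → €0.48
Breakfast burrito €4.47: hot prepared food → 8.75% + 0% city = 8.75% → €0.39
Total tax = €2.92 + €1.12 + €0.08 + €2.03 + €0.48 + €0.39 = €7.02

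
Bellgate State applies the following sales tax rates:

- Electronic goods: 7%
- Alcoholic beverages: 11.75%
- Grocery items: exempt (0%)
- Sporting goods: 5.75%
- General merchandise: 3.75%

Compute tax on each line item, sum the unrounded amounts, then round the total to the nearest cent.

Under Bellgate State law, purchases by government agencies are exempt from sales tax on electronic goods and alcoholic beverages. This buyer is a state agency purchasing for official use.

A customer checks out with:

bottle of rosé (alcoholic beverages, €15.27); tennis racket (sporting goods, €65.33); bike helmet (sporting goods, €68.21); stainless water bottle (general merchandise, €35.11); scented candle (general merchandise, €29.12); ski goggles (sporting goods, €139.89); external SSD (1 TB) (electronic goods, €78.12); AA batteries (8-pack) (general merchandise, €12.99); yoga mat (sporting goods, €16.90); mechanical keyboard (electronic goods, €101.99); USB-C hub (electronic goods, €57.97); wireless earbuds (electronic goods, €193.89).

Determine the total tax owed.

€19.59

Bottle of rosé €15.27: alcoholic beverages, buyer-exempt → 0% → €0.00
Tennis racket €65.33: sporting goods → 5.75% → €3.756475
Bike helmet €68.21: sporting goods → 5.75% → €3.922075
Stainless water bottle €35.11: general merchandise → 3.75% → €1.316625
Scented candle €29.12: general merchandise → 3.75% → €1.092
Ski goggles €139.89: sporting goods → 5.75% → €8.043675
External SSD (1 TB) €78.12: electronic goods, buyer-exempt → 0% → €0.00
AA batteries (8-pack) €12.99: general merchandise → 3.75% → €0.487125
Yoga mat €16.90: sporting goods → 5.75% → €0.97175
Mechanical keyboard €101.99: electronic goods, buyer-exempt → 0% → €0.00
USB-C hub €57.97: electronic goods, buyer-exempt → 0% → €0.00
Wireless earbuds €193.89: electronic goods, buyer-exempt → 0% → €0.00
Unrounded tax sum = €19.589725 → €19.59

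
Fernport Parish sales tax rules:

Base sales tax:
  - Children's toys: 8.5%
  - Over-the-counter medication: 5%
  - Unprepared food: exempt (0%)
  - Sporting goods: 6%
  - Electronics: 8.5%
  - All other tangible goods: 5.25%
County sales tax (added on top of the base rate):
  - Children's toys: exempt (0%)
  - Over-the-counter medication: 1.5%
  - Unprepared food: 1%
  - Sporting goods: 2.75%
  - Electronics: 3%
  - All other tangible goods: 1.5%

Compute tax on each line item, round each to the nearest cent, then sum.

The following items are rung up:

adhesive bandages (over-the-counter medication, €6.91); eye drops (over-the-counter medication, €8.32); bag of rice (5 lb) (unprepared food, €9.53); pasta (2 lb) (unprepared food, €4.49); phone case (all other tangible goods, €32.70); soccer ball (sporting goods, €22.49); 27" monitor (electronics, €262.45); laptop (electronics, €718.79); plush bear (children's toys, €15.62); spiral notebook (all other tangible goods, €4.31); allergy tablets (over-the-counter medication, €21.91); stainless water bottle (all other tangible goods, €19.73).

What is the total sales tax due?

Adhesive bandages €6.91: over-the-counter medication → 5% + 1.5% county = 6.5% → €0.45
Eye drops €8.32: over-the-counter medication → 5% + 1.5% county = 6.5% → €0.54
Bag of rice (5 lb) €9.53: unprepared food → 0% + 1% county = 1% → €0.10
Pasta (2 lb) €4.49: unprepared food → 0% + 1% county = 1% → €0.04
Phone case €32.70: all other tangible goods → 5.25% + 1.5% county = 6.75% → €2.21
Soccer ball €22.49: sporting goods → 6% + 2.75% county = 8.75% → €1.97
27" monitor €262.45: electronics → 8.5% + 3% county = 11.5% → €30.18
Laptop €718.79: electronics → 8.5% + 3% county = 11.5% → €82.66
Plush bear €15.62: children's toys → 8.5% + 0% county = 8.5% → €1.33
Spiral notebook €4.31: all other tangible goods → 5.25% + 1.5% county = 6.75% → €0.29
Allergy tablets €21.91: over-the-counter medication → 5% + 1.5% county = 6.5% → €1.42
Stainless water bottle €19.73: all other tangible goods → 5.25% + 1.5% county = 6.75% → €1.33
Total tax = €0.45 + €0.54 + €0.10 + €0.04 + €2.21 + €1.97 + €30.18 + €82.66 + €1.33 + €0.29 + €1.42 + €1.33 = €122.52

€122.52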